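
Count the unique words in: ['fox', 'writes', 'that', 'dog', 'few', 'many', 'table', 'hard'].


Listing all tokens and tracking unique types:
  Token 1: 'fox' -> NEW (unique so far: 1)
  Token 2: 'writes' -> NEW (unique so far: 2)
  Token 3: 'that' -> NEW (unique so far: 3)
  Token 4: 'dog' -> NEW (unique so far: 4)
  Token 5: 'few' -> NEW (unique so far: 5)
  Token 6: 'many' -> NEW (unique so far: 6)
  Token 7: 'table' -> NEW (unique so far: 7)
  Token 8: 'hard' -> NEW (unique so far: 8)
Unique types: ('dog', 'few', 'fox', 'hard', 'many', 'table', 'that', 'writes')
Vocabulary size: 8

8


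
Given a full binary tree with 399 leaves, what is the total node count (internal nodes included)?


Leaf nodes (terminals): 399
Internal nodes = n - 1 = 399 - 1 = 398
Total = leaves + internal = 399 + 398 = 797

797


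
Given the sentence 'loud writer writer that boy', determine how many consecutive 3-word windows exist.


Word trigrams from [5] words:
  Trigram 1: (loud writer writer)
  Trigram 2: (writer writer that)
  Trigram 3: (writer that boy)
Total word trigrams: 5 - 2 = 3

3


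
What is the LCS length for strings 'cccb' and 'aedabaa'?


DP table for LCS of 'cccb' and 'aedabaa':
       a  e  d  a  b  a  a
    0  0  0  0  0  0  0  0
  c 0  0  0  0  0  0  0  0
  c 0  0  0  0  0  0  0  0
  c 0  0  0  0  0  0  0  0
  b 0  0  0  0  0  1  1  1
LCS: 'b'
LCS length = 1

1


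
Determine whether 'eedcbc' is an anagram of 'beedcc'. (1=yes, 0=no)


Sort characters of 'eedcbc': 'bccdee'
Sort characters of 'beedcc': 'bccdee'
Sorted forms match -> they ARE anagrams
Result: 1

1


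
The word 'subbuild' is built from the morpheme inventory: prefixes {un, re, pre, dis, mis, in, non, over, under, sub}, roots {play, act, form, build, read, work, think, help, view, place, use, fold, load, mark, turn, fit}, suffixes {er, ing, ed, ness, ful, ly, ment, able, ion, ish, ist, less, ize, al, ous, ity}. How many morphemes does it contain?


Segmenting 'subbuild' against the inventory:
  'sub' -> prefix (morpheme 1)
  'build' -> root (morpheme 2)
Total morphemes: 2

2


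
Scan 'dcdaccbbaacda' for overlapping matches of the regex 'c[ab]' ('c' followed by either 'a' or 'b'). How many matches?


Pattern: c[ab] means 'c' followed by either 'a' or 'b'.
Scanning 'dcdaccbbaacda' position-by-position:
  Pos 0: window 'dc' -> no
  Pos 1: window 'cd' -> no
  Pos 2: window 'da' -> no
  Pos 3: window 'ac' -> no
  Pos 4: window 'cc' -> no
  Pos 5: window 'cb' -> MATCH
  Pos 6: window 'bb' -> no
  Pos 7: window 'ba' -> no
  Pos 8: window 'aa' -> no
  Pos 9: window 'ac' -> no
  Pos 10: window 'cd' -> no
  Pos 11: window 'da' -> no
  Pos 12: window 'a' -> no
Total matches: 1

1


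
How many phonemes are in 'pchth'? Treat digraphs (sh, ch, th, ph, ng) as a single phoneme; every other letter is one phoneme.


Parsing 'pchth' greedily, digraphs first:
  'p' -> consonant phoneme (phonemes so far: 1)
  'ch' -> digraph (1 consonant phoneme) (phonemes so far: 2)
  'th' -> digraph (1 consonant phoneme) (phonemes so far: 3)
Total phonemes: 3

3


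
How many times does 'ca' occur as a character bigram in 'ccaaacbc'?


Scanning 'ccaaacbc' for bigram 'ca':
  Position 0: 'cc' -> no
  Position 1: 'ca' -> MATCH
  Position 2: 'aa' -> no
  Position 3: 'aa' -> no
  Position 4: 'ac' -> no
  Position 5: 'cb' -> no
  Position 6: 'bc' -> no
Total matches: 1

1


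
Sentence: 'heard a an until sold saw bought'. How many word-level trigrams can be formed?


Word trigrams from [7] words:
  Trigram 1: (heard a an)
  Trigram 2: (a an until)
  Trigram 3: (an until sold)
  Trigram 4: (until sold saw)
  Trigram 5: (sold saw bought)
Total word trigrams: 7 - 2 = 5

5


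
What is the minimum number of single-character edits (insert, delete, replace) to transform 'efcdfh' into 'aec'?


Building DP table for s1='efcdfh' (len 6) and s2='aec' (len 3):
       a  e  c
    0  1  2  3
  e 1  1  1  2
  f 2  2  2  2
  c 3  3  3  2
  d 4  4  4  3
  f 5  5  5  4
  h 6  6  6  5
Edit distance = dp[6][3] = 5

5


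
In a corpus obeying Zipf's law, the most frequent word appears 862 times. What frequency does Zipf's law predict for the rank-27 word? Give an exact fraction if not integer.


Zipf's law: freq(rank) = f1 / rank
f1 = 862, rank = 27
freq = 862 / 27
GCD(862, 27) = 1
Simplified: 862/27

862/27


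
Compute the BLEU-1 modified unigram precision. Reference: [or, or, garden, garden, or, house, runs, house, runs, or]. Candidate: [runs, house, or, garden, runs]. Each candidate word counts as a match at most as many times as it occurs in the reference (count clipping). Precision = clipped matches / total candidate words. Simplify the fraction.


Reference word counts: {'garden': 2, 'house': 2, 'or': 4, 'runs': 2}
Checking each candidate word (with clipping):
  'runs' -> in reference (ref count 2, used 1/2) -> match (matches: 1)
  'house' -> in reference (ref count 2, used 1/2) -> match (matches: 2)
  'or' -> in reference (ref count 4, used 1/4) -> match (matches: 3)
  'garden' -> in reference (ref count 2, used 1/2) -> match (matches: 4)
  'runs' -> in reference (ref count 2, used 2/2) -> match (matches: 5)
Clipped matches: 5, Candidate length: 5
Precision = 5/5 = 1

1


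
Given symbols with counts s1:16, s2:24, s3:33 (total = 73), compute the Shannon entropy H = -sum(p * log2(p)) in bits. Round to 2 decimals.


Computing entropy H = -sum(p_i * log2(p_i)):
  s1: p = 16/73 = 0.2192, -p*log2(p) = 0.4800
  s2: p = 24/73 = 0.3288, -p*log2(p) = 0.5276
  s3: p = 33/73 = 0.4521, -p*log2(p) = 0.5178
H = sum of terms = 1.5254
Rounded to 2 decimals: 1.53

1.53


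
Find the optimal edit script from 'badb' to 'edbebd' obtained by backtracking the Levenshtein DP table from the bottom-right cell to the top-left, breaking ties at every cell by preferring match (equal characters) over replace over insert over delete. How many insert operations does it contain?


Edit distance = 5. Backtracking from cell (4, 6) with preference match > replace > insert > delete,
then listing the resulting alignment 'badb' -> 'edbebd' left to right:
  Step 1: insert 'e' [insertion #1]
  Step 2: insert 'd' [insertion #2]
  Step 3: keep 'b'
  Step 4: replace a->e
  Step 5: replace d->b
  Step 6: replace b->d
Total insertions: 2

2


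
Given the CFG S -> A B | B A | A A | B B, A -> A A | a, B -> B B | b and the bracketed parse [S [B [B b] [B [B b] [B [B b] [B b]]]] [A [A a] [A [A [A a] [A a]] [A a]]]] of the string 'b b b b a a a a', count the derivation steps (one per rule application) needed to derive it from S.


Every bracketed nonterminal node [X ...] in the tree is produced by exactly one rule application.
Reading the tree off as a leftmost derivation:
  Step 1: S  =>  B A   (applied S -> B A)
  Step 2: B A  =>  B B A   (applied B -> B B)
  Step 3: B B A  =>  b B A   (applied B -> b)
  Step 4: b B A  =>  b B B A   (applied B -> B B)
  Step 5: b B B A  =>  b b B A   (applied B -> b)
  Step 6: b b B A  =>  b b B B A   (applied B -> B B)
  Step 7: b b B B A  =>  b b b B A   (applied B -> b)
  Step 8: b b b B A  =>  b b b b A   (applied B -> b)
  Step 9: b b b b A  =>  b b b b A A   (applied A -> A A)
  Step 10: b b b b A A  =>  b b b b a A   (applied A -> a)
  Step 11: b b b b a A  =>  b b b b a A A   (applied A -> A A)
  Step 12: b b b b a A A  =>  b b b b a A A A   (applied A -> A A)
  Step 13: b b b b a A A A  =>  b b b b a a A A   (applied A -> a)
  Step 14: b b b b a a A A  =>  b b b b a a a A   (applied A -> a)
  Step 15: b b b b a a a A  =>  b b b b a a a a   (applied A -> a)
Final yield: b b b b a a a a
Total rewrite steps: 15

15


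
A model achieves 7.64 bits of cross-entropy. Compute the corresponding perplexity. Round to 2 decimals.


Perplexity formula: PP = 2^H
H = 7.64
PP = 2^7.64
Decompose: 2^7.64 = 2^7 * 2^0.64
2^7 = 128, 2^0.64 ~ 1.5583292
PP ~ 128 * 1.5583292 = 199.4661376
Rounded to 2 decimals: 199.47

199.47


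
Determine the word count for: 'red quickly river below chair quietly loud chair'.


Counting words by splitting on spaces:
  Word 1: 'red'
  Word 2: 'quickly'
  Word 3: 'river'
  Word 4: 'below'
  Word 5: 'chair'
  Word 6: 'quietly'
  Word 7: 'loud'
  Word 8: 'chair'
Total words: 8

8


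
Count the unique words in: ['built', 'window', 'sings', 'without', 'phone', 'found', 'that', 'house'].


Listing all tokens and tracking unique types:
  Token 1: 'built' -> NEW (unique so far: 1)
  Token 2: 'window' -> NEW (unique so far: 2)
  Token 3: 'sings' -> NEW (unique so far: 3)
  Token 4: 'without' -> NEW (unique so far: 4)
  Token 5: 'phone' -> NEW (unique so far: 5)
  Token 6: 'found' -> NEW (unique so far: 6)
  Token 7: 'that' -> NEW (unique so far: 7)
  Token 8: 'house' -> NEW (unique so far: 8)
Unique types: ('built', 'found', 'house', 'phone', 'sings', 'that', 'window', 'without')
Vocabulary size: 8

8


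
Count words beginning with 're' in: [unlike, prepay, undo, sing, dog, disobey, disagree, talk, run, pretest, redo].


Checking each word for prefix 're':
  'unlike' -> no (count: 0)
  'prepay' -> no (count: 0)
  'undo' -> no (count: 0)
  'sing' -> no (count: 0)
  'dog' -> no (count: 0)
  'disobey' -> no (count: 0)
  'disagree' -> no (count: 0)
  'talk' -> no (count: 0)
  'run' -> no (count: 0)
  'pretest' -> no (count: 0)
  'redo' -> YES, starts with 're' (count: 1)
Total with prefix 're': 1

1


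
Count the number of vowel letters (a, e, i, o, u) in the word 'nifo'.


Scanning each character of 'nifo':
  Position 1: 'n' -> consonant (running count: 0)
  Position 2: 'i' -> vowel (running count: 1)
  Position 3: 'f' -> consonant (running count: 1)
  Position 4: 'o' -> vowel (running count: 2)
Total vowels: 2

2


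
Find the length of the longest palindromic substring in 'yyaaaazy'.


Scanning 'yyaaaazy' for palindromic substrings.
Substring at positions 2-5: 'aaaa'.
Check: reverse('aaaa') = 'aaaa' -> palindrome confirmed.
Neighbouring characters ('y' / 'z') break symmetry, so it cannot extend further.
No longer palindromic substring exists; longest length = 4

4


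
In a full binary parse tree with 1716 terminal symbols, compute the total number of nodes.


Leaf nodes (terminals): 1716
Internal nodes = n - 1 = 1716 - 1 = 1715
Total = leaves + internal = 1716 + 1715 = 3431

3431


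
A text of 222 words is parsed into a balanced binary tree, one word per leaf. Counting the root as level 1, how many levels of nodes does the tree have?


In a balanced binary tree with n leaves the deepest leaf is ceil(log2(n)) edges below the root,
so counting node levels inclusive of root and leaves gives ceil(log2(n)) + 1 levels.
log2(222) = 7.7944
ceil(7.7944) = 8
levels = 8 + 1 = 9

9


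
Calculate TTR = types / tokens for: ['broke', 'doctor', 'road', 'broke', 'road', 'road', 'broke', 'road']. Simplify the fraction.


Tokens: 8
Unique types: ('broke', 'doctor', 'road') = 3
TTR = 3/8
Already in lowest terms.

3/8


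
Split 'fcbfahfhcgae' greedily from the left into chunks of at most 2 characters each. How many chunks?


'fcbfahfhcgae' has 12 characters.
Chunking with max size 2:
  Chunk 1: 'fc' (positions 0-1)
  Chunk 2: 'bf' (positions 2-3)
  Chunk 3: 'ah' (positions 4-5)
  Chunk 4: 'fh' (positions 6-7)
  Chunk 5: 'cg' (positions 8-9)
  Chunk 6: 'ae' (positions 10-11)
Total chunks: ceil(12 / 2) = 6

6


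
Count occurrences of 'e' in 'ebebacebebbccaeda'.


Scanning 'ebebacebebbccaeda' for 'e':
  Position 0: 'e' -> MATCH (count: 1)
  Position 2: 'e' -> MATCH (count: 2)
  Position 6: 'e' -> MATCH (count: 3)
  Position 8: 'e' -> MATCH (count: 4)
  Position 14: 'e' -> MATCH (count: 5)
Total occurrences of 'e': 5

5


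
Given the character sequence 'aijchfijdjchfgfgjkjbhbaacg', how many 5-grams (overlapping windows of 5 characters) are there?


String 'aijchfijdjchfgfgjkjbhbaacg' has length L = 26.
Number of overlapping n-grams = L - n + 1
Substituting: 26 - 5 + 1 = 22

22


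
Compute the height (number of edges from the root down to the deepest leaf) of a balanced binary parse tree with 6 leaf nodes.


In a balanced binary tree with n leaves the deepest leaf is ceil(log2(n)) edges below the root.
log2(6) = 2.5850
ceil(2.5850) = 3
height (edges) = 3

3


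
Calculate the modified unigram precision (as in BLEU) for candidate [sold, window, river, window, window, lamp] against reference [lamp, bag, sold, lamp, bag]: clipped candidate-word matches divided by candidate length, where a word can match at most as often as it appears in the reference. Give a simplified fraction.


Reference word counts: {'bag': 2, 'lamp': 2, 'sold': 1}
Checking each candidate word (with clipping):
  'sold' -> in reference (ref count 1, used 1/1) -> match (matches: 1)
  'window' -> not in reference -> no match (matches: 1)
  'river' -> not in reference -> no match (matches: 1)
  'window' -> not in reference -> no match (matches: 1)
  'window' -> not in reference -> no match (matches: 1)
  'lamp' -> in reference (ref count 2, used 1/2) -> match (matches: 2)
Clipped matches: 2, Candidate length: 6
Precision = 2/6 = 1/3

1/3


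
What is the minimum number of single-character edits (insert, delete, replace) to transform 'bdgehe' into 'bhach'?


Building DP table for s1='bdgehe' (len 6) and s2='bhach' (len 5):
       b  h  a  c  h
    0  1  2  3  4  5
  b 1  0  1  2  3  4
  d 2  1  1  2  3  4
  g 3  2  2  2  3  4
  e 4  3  3  3  3  4
  h 5  4  3  4  4  3
  e 6  5  4  4  5  4
Edit distance = dp[6][5] = 4

4


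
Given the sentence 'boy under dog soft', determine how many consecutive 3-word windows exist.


Word trigrams from [4] words:
  Trigram 1: (boy under dog)
  Trigram 2: (under dog soft)
Total word trigrams: 4 - 2 = 2

2


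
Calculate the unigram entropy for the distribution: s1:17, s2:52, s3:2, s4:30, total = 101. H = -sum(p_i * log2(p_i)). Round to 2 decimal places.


Computing entropy H = -sum(p_i * log2(p_i)):
  s1: p = 17/101 = 0.1683, -p*log2(p) = 0.4327
  s2: p = 52/101 = 0.5149, -p*log2(p) = 0.4931
  s3: p = 2/101 = 0.0198, -p*log2(p) = 0.1120
  s4: p = 30/101 = 0.2970, -p*log2(p) = 0.5202
H = sum of terms = 1.5580
Rounded to 2 decimals: 1.56

1.56


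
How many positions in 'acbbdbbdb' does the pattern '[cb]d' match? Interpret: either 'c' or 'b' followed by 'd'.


Pattern: [cb]d means either 'c' or 'b' followed by 'd'.
Scanning 'acbbdbbdb' position-by-position:
  Pos 0: window 'ac' -> no
  Pos 1: window 'cb' -> no
  Pos 2: window 'bb' -> no
  Pos 3: window 'bd' -> MATCH
  Pos 4: window 'db' -> no
  Pos 5: window 'bb' -> no
  Pos 6: window 'bd' -> MATCH
  Pos 7: window 'db' -> no
  Pos 8: window 'b' -> no
Total matches: 2

2


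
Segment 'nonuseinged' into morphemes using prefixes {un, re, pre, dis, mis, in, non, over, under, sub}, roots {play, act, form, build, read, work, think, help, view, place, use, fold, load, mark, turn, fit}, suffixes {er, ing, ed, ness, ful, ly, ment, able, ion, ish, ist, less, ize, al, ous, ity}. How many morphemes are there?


Segmenting 'nonuseinged' against the inventory:
  'non' -> prefix (morpheme 1)
  'use' -> root (morpheme 2)
  'ing' -> suffix (morpheme 3)
  'ed' -> suffix (morpheme 4)
Total morphemes: 4

4


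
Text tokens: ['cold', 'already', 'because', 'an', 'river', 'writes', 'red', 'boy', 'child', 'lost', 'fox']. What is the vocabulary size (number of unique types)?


Listing all tokens and tracking unique types:
  Token 1: 'cold' -> NEW (unique so far: 1)
  Token 2: 'already' -> NEW (unique so far: 2)
  Token 3: 'because' -> NEW (unique so far: 3)
  Token 4: 'an' -> NEW (unique so far: 4)
  Token 5: 'river' -> NEW (unique so far: 5)
  Token 6: 'writes' -> NEW (unique so far: 6)
  Token 7: 'red' -> NEW (unique so far: 7)
  Token 8: 'boy' -> NEW (unique so far: 8)
  Token 9: 'child' -> NEW (unique so far: 9)
  Token 10: 'lost' -> NEW (unique so far: 10)
  Token 11: 'fox' -> NEW (unique so far: 11)
Unique types: ('already', 'an', 'because', 'boy', 'child', 'cold', 'fox', 'lost', 'red', 'river', 'writes')
Vocabulary size: 11

11


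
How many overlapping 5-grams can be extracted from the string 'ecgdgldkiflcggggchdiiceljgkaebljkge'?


String 'ecgdgldkiflcggggchdiiceljgkaebljkge' has length L = 35.
Number of overlapping n-grams = L - n + 1
Substituting: 35 - 5 + 1 = 31

31


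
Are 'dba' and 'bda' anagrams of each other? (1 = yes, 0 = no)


Sort characters of 'dba': 'abd'
Sort characters of 'bda': 'abd'
Sorted forms match -> they ARE anagrams
Result: 1

1


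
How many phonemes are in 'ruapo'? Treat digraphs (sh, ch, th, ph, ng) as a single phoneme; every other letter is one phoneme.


Parsing 'ruapo' greedily, digraphs first:
  'r' -> consonant phoneme (phonemes so far: 1)
  'u' -> vowel phoneme (phonemes so far: 2)
  'a' -> vowel phoneme (phonemes so far: 3)
  'p' -> consonant phoneme (phonemes so far: 4)
  'o' -> vowel phoneme (phonemes so far: 5)
Total phonemes: 5

5


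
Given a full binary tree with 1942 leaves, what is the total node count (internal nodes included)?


Leaf nodes (terminals): 1942
Internal nodes = n - 1 = 1942 - 1 = 1941
Total = leaves + internal = 1942 + 1941 = 3883

3883


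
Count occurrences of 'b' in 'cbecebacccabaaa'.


Scanning 'cbecebacccabaaa' for 'b':
  Position 1: 'b' -> MATCH (count: 1)
  Position 5: 'b' -> MATCH (count: 2)
  Position 11: 'b' -> MATCH (count: 3)
Total occurrences of 'b': 3

3


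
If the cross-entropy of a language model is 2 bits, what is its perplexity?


Perplexity formula: PP = 2^H
H = 2
PP = 2^2
Steps: 2^1 = 2, 2^2 = 4
PP = 4

4


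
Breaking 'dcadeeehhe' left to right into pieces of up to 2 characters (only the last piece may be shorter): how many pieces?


'dcadeeehhe' has 10 characters.
Chunking with max size 2:
  Chunk 1: 'dc' (positions 0-1)
  Chunk 2: 'ad' (positions 2-3)
  Chunk 3: 'ee' (positions 4-5)
  Chunk 4: 'eh' (positions 6-7)
  Chunk 5: 'he' (positions 8-9)
Total chunks: ceil(10 / 2) = 5

5


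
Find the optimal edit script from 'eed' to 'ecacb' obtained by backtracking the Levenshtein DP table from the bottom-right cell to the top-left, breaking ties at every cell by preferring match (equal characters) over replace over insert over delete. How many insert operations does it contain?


Edit distance = 4. Backtracking from cell (3, 5) with preference match > replace > insert > delete,
then listing the resulting alignment 'eed' -> 'ecacb' left to right:
  Step 1: keep 'e'
  Step 2: insert 'c' [insertion #1]
  Step 3: insert 'a' [insertion #2]
  Step 4: replace e->c
  Step 5: replace d->b
Total insertions: 2

2


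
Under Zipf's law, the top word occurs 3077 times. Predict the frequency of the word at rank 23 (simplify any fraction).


Zipf's law: freq(rank) = f1 / rank
f1 = 3077, rank = 23
freq = 3077 / 23
GCD(3077, 23) = 1
Simplified: 3077/23

3077/23


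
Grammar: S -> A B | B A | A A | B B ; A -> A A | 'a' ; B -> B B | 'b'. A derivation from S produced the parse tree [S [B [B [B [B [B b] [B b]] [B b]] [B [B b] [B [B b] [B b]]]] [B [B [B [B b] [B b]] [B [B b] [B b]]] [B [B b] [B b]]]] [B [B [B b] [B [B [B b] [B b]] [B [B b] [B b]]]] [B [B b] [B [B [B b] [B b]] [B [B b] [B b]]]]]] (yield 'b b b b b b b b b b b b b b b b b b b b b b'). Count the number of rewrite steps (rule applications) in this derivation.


Every bracketed nonterminal node [X ...] in the tree is produced by exactly one rule application.
Reading the tree off as a leftmost derivation:
  Step 1: S  =>  B B   (applied S -> B B)
  Step 2: B B  =>  B B B   (applied B -> B B)
  Step 3: B B B  =>  B B B B   (applied B -> B B)
  Step 4: B B B B  =>  B B B B B   (applied B -> B B)
  Step 5: B B B B B  =>  B B B B B B   (applied B -> B B)
  Step 6: B B B B B B  =>  b B B B B B   (applied B -> b)
  Step 7: b B B B B B  =>  b b B B B B   (applied B -> b)
  Step 8: b b B B B B  =>  b b b B B B   (applied B -> b)
  Step 9: b b b B B B  =>  b b b B B B B   (applied B -> B B)
  Step 10: b b b B B B B  =>  b b b b B B B   (applied B -> b)
  Step 11: b b b b B B B  =>  b b b b B B B B   (applied B -> B B)
  Step 12: b b b b B B B B  =>  b b b b b B B B   (applied B -> b)
  Step 13: b b b b b B B B  =>  b b b b b b B B   (applied B -> b)
  Step 14: b b b b b b B B  =>  b b b b b b B B B   (applied B -> B B)
  Step 15: b b b b b b B B B  =>  b b b b b b B B B B   (applied B -> B B)
  Step 16: b b b b b b B B B B  =>  b b b b b b B B B B B   (applied B -> B B)
  Step 17: b b b b b b B B B B B  =>  b b b b b b b B B B B   (applied B -> b)
  Step 18: b b b b b b b B B B B  =>  b b b b b b b b B B B   (applied B -> b)
  Step 19: b b b b b b b b B B B  =>  b b b b b b b b B B B B   (applied B -> B B)
  Step 20: b b b b b b b b B B B B  =>  b b b b b b b b b B B B   (applied B -> b)
  Step 21: b b b b b b b b b B B B  =>  b b b b b b b b b b B B   (applied B -> b)
  Step 22: b b b b b b b b b b B B  =>  b b b b b b b b b b B B B   (applied B -> B B)
  Step 23: b b b b b b b b b b B B B  =>  b b b b b b b b b b b B B   (applied B -> b)
  Step 24: b b b b b b b b b b b B B  =>  b b b b b b b b b b b b B   (applied B -> b)
  Step 25: b b b b b b b b b b b b B  =>  b b b b b b b b b b b b B B   (applied B -> B B)
  Step 26: b b b b b b b b b b b b B B  =>  b b b b b b b b b b b b B B B   (applied B -> B B)
  Step 27: b b b b b b b b b b b b B B B  =>  b b b b b b b b b b b b b B B   (applied B -> b)
  Step 28: b b b b b b b b b b b b b B B  =>  b b b b b b b b b b b b b B B B   (applied B -> B B)
  Step 29: b b b b b b b b b b b b b B B B  =>  b b b b b b b b b b b b b B B B B   (applied B -> B B)
  Step 30: b b b b b b b b b b b b b B B B B  =>  b b b b b b b b b b b b b b B B B   (applied B -> b)
  Step 31: b b b b b b b b b b b b b b B B B  =>  b b b b b b b b b b b b b b b B B   (applied B -> b)
  Step 32: b b b b b b b b b b b b b b b B B  =>  b b b b b b b b b b b b b b b B B B   (applied B -> B B)
  Step 33: b b b b b b b b b b b b b b b B B B  =>  b b b b b b b b b b b b b b b b B B   (applied B -> b)
  Step 34: b b b b b b b b b b b b b b b b B B  =>  b b b b b b b b b b b b b b b b b B   (applied B -> b)
  Step 35: b b b b b b b b b b b b b b b b b B  =>  b b b b b b b b b b b b b b b b b B B   (applied B -> B B)
  Step 36: b b b b b b b b b b b b b b b b b B B  =>  b b b b b b b b b b b b b b b b b b B   (applied B -> b)
  Step 37: b b b b b b b b b b b b b b b b b b B  =>  b b b b b b b b b b b b b b b b b b B B   (applied B -> B B)
  Step 38: b b b b b b b b b b b b b b b b b b B B  =>  b b b b b b b b b b b b b b b b b b B B B   (applied B -> B B)
  Step 39: b b b b b b b b b b b b b b b b b b B B B  =>  b b b b b b b b b b b b b b b b b b b B B   (applied B -> b)
  Step 40: b b b b b b b b b b b b b b b b b b b B B  =>  b b b b b b b b b b b b b b b b b b b b B   (applied B -> b)
  Step 41: b b b b b b b b b b b b b b b b b b b b B  =>  b b b b b b b b b b b b b b b b b b b b B B   (applied B -> B B)
  Step 42: b b b b b b b b b b b b b b b b b b b b B B  =>  b b b b b b b b b b b b b b b b b b b b b B   (applied B -> b)
  Step 43: b b b b b b b b b b b b b b b b b b b b b B  =>  b b b b b b b b b b b b b b b b b b b b b b   (applied B -> b)
Final yield: b b b b b b b b b b b b b b b b b b b b b b
Total rewrite steps: 43

43


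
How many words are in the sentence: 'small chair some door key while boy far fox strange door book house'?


Counting words by splitting on spaces:
  Word 1: 'small'
  Word 2: 'chair'
  Word 3: 'some'
  Word 4: 'door'
  Word 5: 'key'
  Word 6: 'while'
  Word 7: 'boy'
  Word 8: 'far'
  Word 9: 'fox'
  Word 10: 'strange'
  Word 11: 'door'
  Word 12: 'book'
  Word 13: 'house'
Total words: 13

13


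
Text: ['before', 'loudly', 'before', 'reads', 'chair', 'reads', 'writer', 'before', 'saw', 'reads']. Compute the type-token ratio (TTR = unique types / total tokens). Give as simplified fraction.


Tokens: 10
Unique types: ('before', 'chair', 'loudly', 'reads', 'saw', 'writer') = 6
TTR = 6/10
Simplify: divide both by 2 -> 3/5
TTR = 3/5

3/5


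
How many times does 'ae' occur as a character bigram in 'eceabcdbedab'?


Scanning 'eceabcdbedab' for bigram 'ae':
  Position 0: 'ec' -> no
  Position 1: 'ce' -> no
  Position 2: 'ea' -> no
  Position 3: 'ab' -> no
  Position 4: 'bc' -> no
  Position 5: 'cd' -> no
  Position 6: 'db' -> no
  Position 7: 'be' -> no
  Position 8: 'ed' -> no
  Position 9: 'da' -> no
  Position 10: 'ab' -> no
Total matches: 0

0


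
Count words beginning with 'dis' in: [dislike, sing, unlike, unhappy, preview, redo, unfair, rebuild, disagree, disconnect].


Checking each word for prefix 'dis':
  'dislike' -> YES, starts with 'dis' (count: 1)
  'sing' -> no (count: 1)
  'unlike' -> no (count: 1)
  'unhappy' -> no (count: 1)
  'preview' -> no (count: 1)
  'redo' -> no (count: 1)
  'unfair' -> no (count: 1)
  'rebuild' -> no (count: 1)
  'disagree' -> YES, starts with 'dis' (count: 2)
  'disconnect' -> YES, starts with 'dis' (count: 3)
Total with prefix 'dis': 3

3


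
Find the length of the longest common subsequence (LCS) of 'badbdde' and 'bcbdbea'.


DP table for LCS of 'badbdde' and 'bcbdbea':
       b  c  b  d  b  e  a
    0  0  0  0  0  0  0  0
  b 0  1  1  1  1  1  1  1
  a 0  1  1  1  1  1  1  2
  d 0  1  1  1  2  2  2  2
  b 0  1  1  2  2  3  3  3
  d 0  1  1  2  3  3  3  3
  d 0  1  1  2  3  3  3  3
  e 0  1  1  2  3  3  4  4
LCS: 'bdbe'
LCS length = 4

4


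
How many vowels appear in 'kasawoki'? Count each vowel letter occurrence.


Scanning each character of 'kasawoki':
  Position 1: 'k' -> consonant (running count: 0)
  Position 2: 'a' -> vowel (running count: 1)
  Position 3: 's' -> consonant (running count: 1)
  Position 4: 'a' -> vowel (running count: 2)
  Position 5: 'w' -> consonant (running count: 2)
  Position 6: 'o' -> vowel (running count: 3)
  Position 7: 'k' -> consonant (running count: 3)
  Position 8: 'i' -> vowel (running count: 4)
Total vowels: 4

4


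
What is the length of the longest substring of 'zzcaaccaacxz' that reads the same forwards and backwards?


Scanning 'zzcaaccaacxz' for palindromic substrings.
Substring at positions 2-9: 'caaccaac'.
Check: reverse('caaccaac') = 'caaccaac' -> palindrome confirmed.
Neighbouring characters ('z' / 'x') break symmetry, so it cannot extend further.
No longer palindromic substring exists; longest length = 8

8


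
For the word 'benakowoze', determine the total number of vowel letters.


Scanning each character of 'benakowoze':
  Position 1: 'b' -> consonant (running count: 0)
  Position 2: 'e' -> vowel (running count: 1)
  Position 3: 'n' -> consonant (running count: 1)
  Position 4: 'a' -> vowel (running count: 2)
  Position 5: 'k' -> consonant (running count: 2)
  Position 6: 'o' -> vowel (running count: 3)
  Position 7: 'w' -> consonant (running count: 3)
  Position 8: 'o' -> vowel (running count: 4)
  Position 9: 'z' -> consonant (running count: 4)
  Position 10: 'e' -> vowel (running count: 5)
Total vowels: 5

5


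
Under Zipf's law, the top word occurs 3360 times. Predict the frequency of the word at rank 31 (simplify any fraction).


Zipf's law: freq(rank) = f1 / rank
f1 = 3360, rank = 31
freq = 3360 / 31
GCD(3360, 31) = 1
Simplified: 3360/31

3360/31


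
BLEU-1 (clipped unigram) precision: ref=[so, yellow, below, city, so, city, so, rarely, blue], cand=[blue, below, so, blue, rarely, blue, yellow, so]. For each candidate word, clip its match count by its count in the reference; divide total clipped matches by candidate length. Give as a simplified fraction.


Reference word counts: {'below': 1, 'blue': 1, 'city': 2, 'rarely': 1, 'so': 3, 'yellow': 1}
Checking each candidate word (with clipping):
  'blue' -> in reference (ref count 1, used 1/1) -> match (matches: 1)
  'below' -> in reference (ref count 1, used 1/1) -> match (matches: 2)
  'so' -> in reference (ref count 3, used 1/3) -> match (matches: 3)
  'blue' -> ref count 1 already used up (1/1) -> clipped, no match (matches: 3)
  'rarely' -> in reference (ref count 1, used 1/1) -> match (matches: 4)
  'blue' -> ref count 1 already used up (1/1) -> clipped, no match (matches: 4)
  'yellow' -> in reference (ref count 1, used 1/1) -> match (matches: 5)
  'so' -> in reference (ref count 3, used 2/3) -> match (matches: 6)
Clipped matches: 6, Candidate length: 8
Precision = 6/8 = 3/4

3/4


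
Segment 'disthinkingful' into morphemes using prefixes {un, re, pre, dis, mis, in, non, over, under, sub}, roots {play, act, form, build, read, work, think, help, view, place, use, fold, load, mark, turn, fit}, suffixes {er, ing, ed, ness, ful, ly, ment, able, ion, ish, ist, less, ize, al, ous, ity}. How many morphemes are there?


Segmenting 'disthinkingful' against the inventory:
  'dis' -> prefix (morpheme 1)
  'think' -> root (morpheme 2)
  'ing' -> suffix (morpheme 3)
  'ful' -> suffix (morpheme 4)
Total morphemes: 4

4


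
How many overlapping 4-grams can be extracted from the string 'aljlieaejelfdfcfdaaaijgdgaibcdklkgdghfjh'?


String 'aljlieaejelfdfcfdaaaijgdgaibcdklkgdghfjh' has length L = 40.
Number of overlapping n-grams = L - n + 1
Substituting: 40 - 4 + 1 = 37

37


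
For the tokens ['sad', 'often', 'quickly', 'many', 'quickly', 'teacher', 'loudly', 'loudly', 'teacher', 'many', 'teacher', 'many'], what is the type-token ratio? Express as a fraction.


Tokens: 12
Unique types: ('loudly', 'many', 'often', 'quickly', 'sad', 'teacher') = 6
TTR = 6/12
Simplify: divide both by 6 -> 1/2
TTR = 1/2

1/2


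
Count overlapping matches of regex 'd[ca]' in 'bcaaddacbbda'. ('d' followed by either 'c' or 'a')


Pattern: d[ca] means 'd' followed by either 'c' or 'a'.
Scanning 'bcaaddacbbda' position-by-position:
  Pos 0: window 'bc' -> no
  Pos 1: window 'ca' -> no
  Pos 2: window 'aa' -> no
  Pos 3: window 'ad' -> no
  Pos 4: window 'dd' -> no
  Pos 5: window 'da' -> MATCH
  Pos 6: window 'ac' -> no
  Pos 7: window 'cb' -> no
  Pos 8: window 'bb' -> no
  Pos 9: window 'bd' -> no
  Pos 10: window 'da' -> MATCH
  Pos 11: window 'a' -> no
Total matches: 2

2


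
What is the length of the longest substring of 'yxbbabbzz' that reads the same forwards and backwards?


Scanning 'yxbbabbzz' for palindromic substrings.
Substring at positions 2-6: 'bbabb'.
Check: reverse('bbabb') = 'bbabb' -> palindrome confirmed.
Neighbouring characters ('x' / 'z') break symmetry, so it cannot extend further.
No longer palindromic substring exists; longest length = 5

5


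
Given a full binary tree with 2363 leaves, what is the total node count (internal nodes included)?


Leaf nodes (terminals): 2363
Internal nodes = n - 1 = 2363 - 1 = 2362
Total = leaves + internal = 2363 + 2362 = 4725

4725


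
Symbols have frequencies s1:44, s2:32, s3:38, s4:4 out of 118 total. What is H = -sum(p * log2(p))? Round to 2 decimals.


Computing entropy H = -sum(p_i * log2(p_i)):
  s1: p = 44/118 = 0.3729, -p*log2(p) = 0.5307
  s2: p = 32/118 = 0.2712, -p*log2(p) = 0.5105
  s3: p = 38/118 = 0.3220, -p*log2(p) = 0.5264
  s4: p = 4/118 = 0.0339, -p*log2(p) = 0.1655
H = sum of terms = 1.7331
Rounded to 2 decimals: 1.73

1.73


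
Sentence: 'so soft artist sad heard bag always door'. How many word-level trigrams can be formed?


Word trigrams from [8] words:
  Trigram 1: (so soft artist)
  Trigram 2: (soft artist sad)
  Trigram 3: (artist sad heard)
  Trigram 4: (sad heard bag)
  Trigram 5: (heard bag always)
  Trigram 6: (bag always door)
Total word trigrams: 8 - 2 = 6

6


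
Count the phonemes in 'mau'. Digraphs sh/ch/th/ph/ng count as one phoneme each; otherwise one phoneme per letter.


Parsing 'mau' greedily, digraphs first:
  'm' -> consonant phoneme (phonemes so far: 1)
  'a' -> vowel phoneme (phonemes so far: 2)
  'u' -> vowel phoneme (phonemes so far: 3)
Total phonemes: 3

3


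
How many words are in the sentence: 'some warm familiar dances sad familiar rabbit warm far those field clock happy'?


Counting words by splitting on spaces:
  Word 1: 'some'
  Word 2: 'warm'
  Word 3: 'familiar'
  Word 4: 'dances'
  Word 5: 'sad'
  Word 6: 'familiar'
  Word 7: 'rabbit'
  Word 8: 'warm'
  Word 9: 'far'
  Word 10: 'those'
  Word 11: 'field'
  Word 12: 'clock'
  Word 13: 'happy'
Total words: 13

13


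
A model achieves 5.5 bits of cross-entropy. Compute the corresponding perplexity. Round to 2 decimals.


Perplexity formula: PP = 2^H
H = 5.5
PP = 2^5.5
Decompose: 2^5.5 = 2^5 * 2^0.5 = 2^5 * sqrt(2)
2^5 = 32, sqrt(2) ~ 1.4142136
PP ~ 32 * 1.4142136 = 45.2548352
Rounded to 2 decimals: 45.25

45.25


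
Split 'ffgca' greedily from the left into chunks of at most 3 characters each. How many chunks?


'ffgca' has 5 characters.
Chunking with max size 3:
  Chunk 1: 'ffg' (positions 0-2)
  Chunk 2: 'ca' (positions 3-4)
Total chunks: ceil(5 / 3) = 2

2


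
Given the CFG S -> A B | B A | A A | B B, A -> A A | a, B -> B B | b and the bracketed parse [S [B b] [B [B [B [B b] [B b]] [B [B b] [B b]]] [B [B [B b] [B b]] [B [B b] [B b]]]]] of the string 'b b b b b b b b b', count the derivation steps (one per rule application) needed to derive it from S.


Every bracketed nonterminal node [X ...] in the tree is produced by exactly one rule application.
Reading the tree off as a leftmost derivation:
  Step 1: S  =>  B B   (applied S -> B B)
  Step 2: B B  =>  b B   (applied B -> b)
  Step 3: b B  =>  b B B   (applied B -> B B)
  Step 4: b B B  =>  b B B B   (applied B -> B B)
  Step 5: b B B B  =>  b B B B B   (applied B -> B B)
  Step 6: b B B B B  =>  b b B B B   (applied B -> b)
  Step 7: b b B B B  =>  b b b B B   (applied B -> b)
  Step 8: b b b B B  =>  b b b B B B   (applied B -> B B)
  Step 9: b b b B B B  =>  b b b b B B   (applied B -> b)
  Step 10: b b b b B B  =>  b b b b b B   (applied B -> b)
  Step 11: b b b b b B  =>  b b b b b B B   (applied B -> B B)
  Step 12: b b b b b B B  =>  b b b b b B B B   (applied B -> B B)
  Step 13: b b b b b B B B  =>  b b b b b b B B   (applied B -> b)
  Step 14: b b b b b b B B  =>  b b b b b b b B   (applied B -> b)
  Step 15: b b b b b b b B  =>  b b b b b b b B B   (applied B -> B B)
  Step 16: b b b b b b b B B  =>  b b b b b b b b B   (applied B -> b)
  Step 17: b b b b b b b b B  =>  b b b b b b b b b   (applied B -> b)
Final yield: b b b b b b b b b
Total rewrite steps: 17

17


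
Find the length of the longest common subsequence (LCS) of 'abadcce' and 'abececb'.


DP table for LCS of 'abadcce' and 'abececb':
       a  b  e  c  e  c  b
    0  0  0  0  0  0  0  0
  a 0  1  1  1  1  1  1  1
  b 0  1  2  2  2  2  2  2
  a 0  1  2  2  2  2  2  2
  d 0  1  2  2  2  2  2  2
  c 0  1  2  2  3  3  3  3
  c 0  1  2  2  3  3  4  4
  e 0  1  2  3  3  4  4  4
LCS: 'abcc'
LCS length = 4

4


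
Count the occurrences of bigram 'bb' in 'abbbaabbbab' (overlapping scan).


Scanning 'abbbaabbbab' for bigram 'bb':
  Position 0: 'ab' -> no
  Position 1: 'bb' -> MATCH
  Position 2: 'bb' -> MATCH
  Position 3: 'ba' -> no
  Position 4: 'aa' -> no
  Position 5: 'ab' -> no
  Position 6: 'bb' -> MATCH
  Position 7: 'bb' -> MATCH
  Position 8: 'ba' -> no
  Position 9: 'ab' -> no
Total matches: 4

4


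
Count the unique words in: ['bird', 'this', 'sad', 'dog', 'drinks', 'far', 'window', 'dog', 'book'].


Listing all tokens and tracking unique types:
  Token 1: 'bird' -> NEW (unique so far: 1)
  Token 2: 'this' -> NEW (unique so far: 2)
  Token 3: 'sad' -> NEW (unique so far: 3)
  Token 4: 'dog' -> NEW (unique so far: 4)
  Token 5: 'drinks' -> NEW (unique so far: 5)
  Token 6: 'far' -> NEW (unique so far: 6)
  Token 7: 'window' -> NEW (unique so far: 7)
  Token 8: 'dog' -> duplicate (unique so far: 7)
  Token 9: 'book' -> NEW (unique so far: 8)
Unique types: ('bird', 'book', 'dog', 'drinks', 'far', 'sad', 'this', 'window')
Vocabulary size: 8

8


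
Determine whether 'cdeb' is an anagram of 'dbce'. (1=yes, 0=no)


Sort characters of 'cdeb': 'bcde'
Sort characters of 'dbce': 'bcde'
Sorted forms match -> they ARE anagrams
Result: 1

1


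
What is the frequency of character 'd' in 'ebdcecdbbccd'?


Scanning 'ebdcecdbbccd' for 'd':
  Position 2: 'd' -> MATCH (count: 1)
  Position 6: 'd' -> MATCH (count: 2)
  Position 11: 'd' -> MATCH (count: 3)
Total occurrences of 'd': 3

3


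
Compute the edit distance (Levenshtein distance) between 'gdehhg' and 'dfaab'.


Building DP table for s1='gdehhg' (len 6) and s2='dfaab' (len 5):
       d  f  a  a  b
    0  1  2  3  4  5
  g 1  1  2  3  4  5
  d 2  1  2  3  4  5
  e 3  2  2  3  4  5
  h 4  3  3  3  4  5
  h 5  4  4  4  4  5
  g 6  5  5  5  5  5
Edit distance = dp[6][5] = 5

5


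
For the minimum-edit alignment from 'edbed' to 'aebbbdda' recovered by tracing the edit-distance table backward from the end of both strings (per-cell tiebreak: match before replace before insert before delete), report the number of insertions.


Edit distance = 5. Backtracking from cell (5, 8) with preference match > replace > insert > delete,
then listing the resulting alignment 'edbed' -> 'aebbbdda' left to right:
  Step 1: insert 'a' [insertion #1]
  Step 2: keep 'e'
  Step 3: insert 'b' [insertion #2]
  Step 4: replace d->b
  Step 5: keep 'b'
  Step 6: replace e->d
  Step 7: keep 'd'
  Step 8: insert 'a' [insertion #3]
Total insertions: 3

3


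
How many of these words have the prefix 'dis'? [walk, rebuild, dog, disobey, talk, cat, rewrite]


Checking each word for prefix 'dis':
  'walk' -> no (count: 0)
  'rebuild' -> no (count: 0)
  'dog' -> no (count: 0)
  'disobey' -> YES, starts with 'dis' (count: 1)
  'talk' -> no (count: 1)
  'cat' -> no (count: 1)
  'rewrite' -> no (count: 1)
Total with prefix 'dis': 1

1


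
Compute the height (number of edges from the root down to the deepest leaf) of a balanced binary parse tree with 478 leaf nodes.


In a balanced binary tree with n leaves the deepest leaf is ceil(log2(n)) edges below the root.
log2(478) = 8.9009
ceil(8.9009) = 9
height (edges) = 9

9


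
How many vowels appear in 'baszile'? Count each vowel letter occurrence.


Scanning each character of 'baszile':
  Position 1: 'b' -> consonant (running count: 0)
  Position 2: 'a' -> vowel (running count: 1)
  Position 3: 's' -> consonant (running count: 1)
  Position 4: 'z' -> consonant (running count: 1)
  Position 5: 'i' -> vowel (running count: 2)
  Position 6: 'l' -> consonant (running count: 2)
  Position 7: 'e' -> vowel (running count: 3)
Total vowels: 3

3


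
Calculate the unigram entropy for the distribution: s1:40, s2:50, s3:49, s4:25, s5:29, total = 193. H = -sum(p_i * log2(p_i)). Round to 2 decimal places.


Computing entropy H = -sum(p_i * log2(p_i)):
  s1: p = 40/193 = 0.2073, -p*log2(p) = 0.4706
  s2: p = 50/193 = 0.2591, -p*log2(p) = 0.5048
  s3: p = 49/193 = 0.2539, -p*log2(p) = 0.5021
  s4: p = 25/193 = 0.1295, -p*log2(p) = 0.3819
  s5: p = 29/193 = 0.1503, -p*log2(p) = 0.4109
H = sum of terms = 2.2703
Rounded to 2 decimals: 2.27

2.27


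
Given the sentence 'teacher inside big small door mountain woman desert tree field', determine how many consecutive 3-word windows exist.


Word trigrams from [10] words:
  Trigram 1: (teacher inside big)
  Trigram 2: (inside big small)
  Trigram 3: (big small door)
  Trigram 4: (small door mountain)
  Trigram 5: (door mountain woman)
  Trigram 6: (mountain woman desert)
  Trigram 7: (woman desert tree)
  Trigram 8: (desert tree field)
Total word trigrams: 10 - 2 = 8

8


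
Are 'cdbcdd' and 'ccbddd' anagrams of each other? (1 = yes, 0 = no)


Sort characters of 'cdbcdd': 'bccddd'
Sort characters of 'ccbddd': 'bccddd'
Sorted forms match -> they ARE anagrams
Result: 1

1


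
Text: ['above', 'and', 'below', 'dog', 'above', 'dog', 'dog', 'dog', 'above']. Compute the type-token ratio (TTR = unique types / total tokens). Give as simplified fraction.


Tokens: 9
Unique types: ('above', 'and', 'below', 'dog') = 4
TTR = 4/9
Already in lowest terms.

4/9


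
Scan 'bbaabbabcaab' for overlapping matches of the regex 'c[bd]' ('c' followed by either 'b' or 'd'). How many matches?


Pattern: c[bd] means 'c' followed by either 'b' or 'd'.
Scanning 'bbaabbabcaab' position-by-position:
  Pos 0: window 'bb' -> no
  Pos 1: window 'ba' -> no
  Pos 2: window 'aa' -> no
  Pos 3: window 'ab' -> no
  Pos 4: window 'bb' -> no
  Pos 5: window 'ba' -> no
  Pos 6: window 'ab' -> no
  Pos 7: window 'bc' -> no
  Pos 8: window 'ca' -> no
  Pos 9: window 'aa' -> no
  Pos 10: window 'ab' -> no
  Pos 11: window 'b' -> no
Total matches: 0

0
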